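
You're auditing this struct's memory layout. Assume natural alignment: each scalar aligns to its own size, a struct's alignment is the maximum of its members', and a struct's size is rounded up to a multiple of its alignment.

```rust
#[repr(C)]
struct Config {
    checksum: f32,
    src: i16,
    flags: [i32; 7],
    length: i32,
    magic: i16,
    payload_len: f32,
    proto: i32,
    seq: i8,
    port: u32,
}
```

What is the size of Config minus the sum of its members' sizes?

@0: checksum [4B, align 4] → 4
@4: src [2B, align 2] → 6
+2 pad (align 4)
@8: flags [28B, align 4] → 36
@36: length [4B, align 4] → 40
@40: magic [2B, align 2] → 42
+2 pad (align 4)
@44: payload_len [4B, align 4] → 48
@48: proto [4B, align 4] → 52
@52: seq [1B, align 1] → 53
+3 pad (align 4)
@56: port [4B, align 4] → 60
size 60, align 4
data bytes 53, size 60 → padding 7

7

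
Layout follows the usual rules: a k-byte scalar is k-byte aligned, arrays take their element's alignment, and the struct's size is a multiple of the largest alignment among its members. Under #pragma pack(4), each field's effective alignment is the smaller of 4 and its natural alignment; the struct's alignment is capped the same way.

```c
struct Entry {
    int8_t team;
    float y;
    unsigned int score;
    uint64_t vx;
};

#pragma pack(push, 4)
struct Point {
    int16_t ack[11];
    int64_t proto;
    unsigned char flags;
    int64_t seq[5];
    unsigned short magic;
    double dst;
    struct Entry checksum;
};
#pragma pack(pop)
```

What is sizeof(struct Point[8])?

Entry: team at 0 (size 1, align 1) → ends 1; pad 3 to align 4 for y; y at 4 (size 4, align 4) → ends 8; score at 8 (size 4, align 4) → ends 12; pad 4 to align 8 for vx; vx at 16 (size 8, align 8) → ends 24; total 24 bytes, alignment 8
ack at 0 (size 22, align 2) → ends 22
pad 2 to align 4 for proto
proto at 24 (size 8, align 4) → ends 32
flags at 32 (size 1, align 1) → ends 33
pad 3 to align 4 for seq
seq at 36 (size 40, align 4) → ends 76
magic at 76 (size 2, align 2) → ends 78
pad 2 to align 4 for dst
dst at 80 (size 8, align 4) → ends 88
checksum at 88 (size 24, align 4) → ends 112
total 112 bytes, alignment 4
array of 8: 8 × 112 = 896

896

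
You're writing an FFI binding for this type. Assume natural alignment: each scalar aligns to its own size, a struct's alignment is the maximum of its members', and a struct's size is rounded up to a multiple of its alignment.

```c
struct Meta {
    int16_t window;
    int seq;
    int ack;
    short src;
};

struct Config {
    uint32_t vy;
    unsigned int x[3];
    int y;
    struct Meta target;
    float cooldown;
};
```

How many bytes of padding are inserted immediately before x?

Meta: window at 0 (size 2, align 2) → ends 2; pad 2 to align 4 for seq; seq at 4 (size 4, align 4) → ends 8; ack at 8 (size 4, align 4) → ends 12; src at 12 (size 2, align 2) → ends 14; tail pad 2 to reach multiple of 4; total 16 bytes, alignment 4
vy at 0 (size 4, align 4) → ends 4
x at 4 (size 12, align 4) → ends 16

0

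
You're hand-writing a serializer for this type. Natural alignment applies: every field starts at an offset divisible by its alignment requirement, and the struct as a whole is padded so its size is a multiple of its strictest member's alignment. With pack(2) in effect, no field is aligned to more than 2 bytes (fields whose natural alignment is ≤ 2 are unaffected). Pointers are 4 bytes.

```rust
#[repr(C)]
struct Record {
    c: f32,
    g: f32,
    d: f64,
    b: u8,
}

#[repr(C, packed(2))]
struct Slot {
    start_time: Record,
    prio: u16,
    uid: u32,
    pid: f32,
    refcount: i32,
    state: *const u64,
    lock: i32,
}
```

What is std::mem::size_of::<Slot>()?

Record: c at 0 (size 4, align 4) → ends 4; g at 4 (size 4, align 4) → ends 8; d at 8 (size 8, align 8) → ends 16; b at 16 (size 1, align 1) → ends 17; tail pad 7 to reach multiple of 8; total 24 bytes, alignment 8
start_time at 0 (size 24, align 2) → ends 24
prio at 24 (size 2, align 2) → ends 26
uid at 26 (size 4, align 2) → ends 30
pid at 30 (size 4, align 2) → ends 34
refcount at 34 (size 4, align 2) → ends 38
state at 38 (size 4, align 2) → ends 42
lock at 42 (size 4, align 2) → ends 46
total 46 bytes, alignment 2

46 bytes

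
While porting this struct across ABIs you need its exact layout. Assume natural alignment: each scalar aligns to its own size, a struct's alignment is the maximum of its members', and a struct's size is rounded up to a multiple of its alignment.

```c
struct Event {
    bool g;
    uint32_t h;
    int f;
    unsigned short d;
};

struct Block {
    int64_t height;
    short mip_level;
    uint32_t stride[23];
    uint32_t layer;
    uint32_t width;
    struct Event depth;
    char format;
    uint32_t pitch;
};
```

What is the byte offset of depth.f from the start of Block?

Event: 0..1  g  (1B, 1-aligned); 1..4  -- padding (3B); 4..8  h  (4B, 4-aligned); 8..12  f  (4B, 4-aligned); 12..14  d  (2B, 2-aligned); 14..16  -- tail padding (2B); sizeof = 16, alignof = 4
0..8  height  (8B, 8-aligned)
8..10  mip_level  (2B, 2-aligned)
10..12  -- padding (2B)
12..104  stride  (92B, 4-aligned)
104..108  layer  (4B, 4-aligned)
108..112  width  (4B, 4-aligned)
112..128  depth  (16B, 4-aligned)
within Event: f at 8
112 + 8 = 120

120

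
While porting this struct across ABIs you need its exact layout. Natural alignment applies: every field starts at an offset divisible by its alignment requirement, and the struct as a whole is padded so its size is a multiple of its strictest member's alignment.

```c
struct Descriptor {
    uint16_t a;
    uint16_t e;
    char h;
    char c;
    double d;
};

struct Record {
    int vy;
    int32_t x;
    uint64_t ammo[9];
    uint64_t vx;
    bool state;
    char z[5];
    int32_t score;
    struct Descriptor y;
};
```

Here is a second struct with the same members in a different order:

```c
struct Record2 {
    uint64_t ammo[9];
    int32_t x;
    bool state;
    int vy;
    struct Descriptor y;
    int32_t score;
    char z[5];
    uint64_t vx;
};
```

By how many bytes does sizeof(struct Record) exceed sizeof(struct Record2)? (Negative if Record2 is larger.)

Descriptor: a at 0 (size 2, align 2) → ends 2; e at 2 (size 2, align 2) → ends 4; h at 4 (size 1, align 1) → ends 5; c at 5 (size 1, align 1) → ends 6; pad 2 to align 8 for d; d at 8 (size 8, align 8) → ends 16; total 16 bytes, alignment 8
vy at 0 (size 4, align 4) → ends 4
x at 4 (size 4, align 4) → ends 8
ammo at 8 (size 72, align 8) → ends 80
vx at 80 (size 8, align 8) → ends 88
state at 88 (size 1, align 1) → ends 89
z at 89 (size 5, align 1) → ends 94
pad 2 to align 4 for score
score at 96 (size 4, align 4) → ends 100
pad 4 to align 8 for y
y at 104 (size 16, align 8) → ends 120
total 120 bytes, alignment 8
— Record2 —
ammo at 0 (size 72, align 8) → ends 72
x at 72 (size 4, align 4) → ends 76
state at 76 (size 1, align 1) → ends 77
pad 3 to align 4 for vy
vy at 80 (size 4, align 4) → ends 84
pad 4 to align 8 for y
y at 88 (size 16, align 8) → ends 104
score at 104 (size 4, align 4) → ends 108
z at 108 (size 5, align 1) → ends 113
pad 7 to align 8 for vx
vx at 120 (size 8, align 8) → ends 128
total 128 bytes, alignment 8
120 − 128 = -8

-8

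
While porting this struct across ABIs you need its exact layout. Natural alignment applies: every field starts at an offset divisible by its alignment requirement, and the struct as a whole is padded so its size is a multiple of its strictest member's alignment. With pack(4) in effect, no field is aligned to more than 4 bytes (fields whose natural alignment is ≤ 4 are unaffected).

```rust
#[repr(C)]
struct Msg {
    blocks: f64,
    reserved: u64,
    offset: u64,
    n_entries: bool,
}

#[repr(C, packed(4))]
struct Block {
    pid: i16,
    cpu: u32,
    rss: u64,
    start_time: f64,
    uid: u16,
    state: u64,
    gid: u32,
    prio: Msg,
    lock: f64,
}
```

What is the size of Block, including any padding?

Msg: blocks at 0 (size 8, align 8) → ends 8; reserved at 8 (size 8, align 8) → ends 16; offset at 16 (size 8, align 8) → ends 24; n_entries at 24 (size 1, align 1) → ends 25; tail pad 7 to reach multiple of 8; total 32 bytes, alignment 8
pid at 0 (size 2, align 2) → ends 2
pad 2 to align 4 for cpu
cpu at 4 (size 4, align 4) → ends 8
rss at 8 (size 8, align 4) → ends 16
start_time at 16 (size 8, align 4) → ends 24
uid at 24 (size 2, align 2) → ends 26
pad 2 to align 4 for state
state at 28 (size 8, align 4) → ends 36
gid at 36 (size 4, align 4) → ends 40
prio at 40 (size 32, align 4) → ends 72
lock at 72 (size 8, align 4) → ends 80
total 80 bytes, alignment 4

80 bytes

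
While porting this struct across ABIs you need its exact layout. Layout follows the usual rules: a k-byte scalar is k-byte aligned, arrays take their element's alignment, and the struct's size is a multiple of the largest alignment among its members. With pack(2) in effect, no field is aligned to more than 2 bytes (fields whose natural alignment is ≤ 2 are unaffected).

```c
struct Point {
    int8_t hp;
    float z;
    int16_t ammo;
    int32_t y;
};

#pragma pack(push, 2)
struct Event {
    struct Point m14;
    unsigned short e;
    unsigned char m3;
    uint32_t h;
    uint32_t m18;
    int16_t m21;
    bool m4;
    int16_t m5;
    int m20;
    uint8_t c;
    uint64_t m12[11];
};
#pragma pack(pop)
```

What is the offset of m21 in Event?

28

Point: 0..1  hp  (1B, 1-aligned); 1..4  -- padding (3B); 4..8  z  (4B, 4-aligned); 8..10  ammo  (2B, 2-aligned); 10..12  -- padding (2B); 12..16  y  (4B, 4-aligned); sizeof = 16, alignof = 4
0..16  m14  (16B, 2-aligned)
16..18  e  (2B, 2-aligned)
18..19  m3  (1B, 1-aligned)
19..20  -- padding (1B)
20..24  h  (4B, 2-aligned)
24..28  m18  (4B, 2-aligned)
28..30  m21  (2B, 2-aligned)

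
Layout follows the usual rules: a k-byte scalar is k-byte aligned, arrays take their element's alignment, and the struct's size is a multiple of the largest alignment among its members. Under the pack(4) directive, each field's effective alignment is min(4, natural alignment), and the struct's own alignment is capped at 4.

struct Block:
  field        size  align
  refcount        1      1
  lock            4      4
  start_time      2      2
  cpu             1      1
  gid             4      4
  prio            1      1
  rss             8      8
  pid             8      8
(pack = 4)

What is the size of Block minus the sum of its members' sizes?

7

@0: refcount [1B, align 1] → 1
+3 pad (align 4)
@4: lock [4B, align 4] → 8
@8: start_time [2B, align 2] → 10
@10: cpu [1B, align 1] → 11
+1 pad (align 4)
@12: gid [4B, align 4] → 16
@16: prio [1B, align 1] → 17
+3 pad (align 4)
@20: rss [8B, align 4] → 28
@28: pid [8B, align 4] → 36
size 36, align 4
data bytes 29, size 36 → padding 7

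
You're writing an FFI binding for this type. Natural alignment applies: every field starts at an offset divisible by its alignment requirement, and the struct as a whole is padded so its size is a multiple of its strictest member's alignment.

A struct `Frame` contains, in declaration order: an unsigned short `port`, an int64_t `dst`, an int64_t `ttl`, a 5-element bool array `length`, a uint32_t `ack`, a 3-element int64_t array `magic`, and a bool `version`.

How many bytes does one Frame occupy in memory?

72 bytes

@0: port [2B, align 2] → 2
+6 pad (align 8)
@8: dst [8B, align 8] → 16
@16: ttl [8B, align 8] → 24
@24: length [5B, align 1] → 29
+3 pad (align 4)
@32: ack [4B, align 4] → 36
+4 pad (align 8)
@40: magic [24B, align 8] → 64
@64: version [1B, align 1] → 65
+7 tail pad (align 8)
size 72, align 8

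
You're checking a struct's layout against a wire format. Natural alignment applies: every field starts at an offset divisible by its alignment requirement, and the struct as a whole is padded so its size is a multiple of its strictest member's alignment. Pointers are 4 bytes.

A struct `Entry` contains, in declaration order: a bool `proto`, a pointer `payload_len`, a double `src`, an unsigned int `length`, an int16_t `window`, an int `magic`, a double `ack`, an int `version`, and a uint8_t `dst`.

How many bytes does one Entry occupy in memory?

48

@0: proto [1B, align 1] → 1
+3 pad (align 4)
@4: payload_len [4B, align 4] → 8
@8: src [8B, align 8] → 16
@16: length [4B, align 4] → 20
@20: window [2B, align 2] → 22
+2 pad (align 4)
@24: magic [4B, align 4] → 28
+4 pad (align 8)
@32: ack [8B, align 8] → 40
@40: version [4B, align 4] → 44
@44: dst [1B, align 1] → 45
+3 tail pad (align 8)
size 48, align 8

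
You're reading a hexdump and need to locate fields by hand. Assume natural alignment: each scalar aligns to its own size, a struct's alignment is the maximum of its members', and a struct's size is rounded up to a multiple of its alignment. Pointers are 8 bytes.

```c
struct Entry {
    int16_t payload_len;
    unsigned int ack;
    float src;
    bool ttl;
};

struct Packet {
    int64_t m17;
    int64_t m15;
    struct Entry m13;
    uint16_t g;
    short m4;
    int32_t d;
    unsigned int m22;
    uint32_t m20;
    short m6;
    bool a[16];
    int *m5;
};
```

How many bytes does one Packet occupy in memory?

80

Entry: payload_len at 0 (size 2, align 2) → ends 2; pad 2 to align 4 for ack; ack at 4 (size 4, align 4) → ends 8; src at 8 (size 4, align 4) → ends 12; ttl at 12 (size 1, align 1) → ends 13; tail pad 3 to reach multiple of 4; total 16 bytes, alignment 4
m17 at 0 (size 8, align 8) → ends 8
m15 at 8 (size 8, align 8) → ends 16
m13 at 16 (size 16, align 4) → ends 32
g at 32 (size 2, align 2) → ends 34
m4 at 34 (size 2, align 2) → ends 36
d at 36 (size 4, align 4) → ends 40
m22 at 40 (size 4, align 4) → ends 44
m20 at 44 (size 4, align 4) → ends 48
m6 at 48 (size 2, align 2) → ends 50
a at 50 (size 16, align 1) → ends 66
pad 6 to align 8 for m5
m5 at 72 (size 8, align 8) → ends 80
total 80 bytes, alignment 8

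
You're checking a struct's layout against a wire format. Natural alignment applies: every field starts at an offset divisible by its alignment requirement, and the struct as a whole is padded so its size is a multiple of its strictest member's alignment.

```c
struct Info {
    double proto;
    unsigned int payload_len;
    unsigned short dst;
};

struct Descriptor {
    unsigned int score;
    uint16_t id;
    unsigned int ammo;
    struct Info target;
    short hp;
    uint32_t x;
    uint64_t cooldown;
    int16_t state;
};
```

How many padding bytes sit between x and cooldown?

0

Info: @0: proto [8B, align 8] → 8; @8: payload_len [4B, align 4] → 12; @12: dst [2B, align 2] → 14; +2 tail pad (align 8); size 16, align 8
@0: score [4B, align 4] → 4
@4: id [2B, align 2] → 6
+2 pad (align 4)
@8: ammo [4B, align 4] → 12
+4 pad (align 8)
@16: target [16B, align 8] → 32
@32: hp [2B, align 2] → 34
+2 pad (align 4)
@36: x [4B, align 4] → 40
@40: cooldown [8B, align 8] → 48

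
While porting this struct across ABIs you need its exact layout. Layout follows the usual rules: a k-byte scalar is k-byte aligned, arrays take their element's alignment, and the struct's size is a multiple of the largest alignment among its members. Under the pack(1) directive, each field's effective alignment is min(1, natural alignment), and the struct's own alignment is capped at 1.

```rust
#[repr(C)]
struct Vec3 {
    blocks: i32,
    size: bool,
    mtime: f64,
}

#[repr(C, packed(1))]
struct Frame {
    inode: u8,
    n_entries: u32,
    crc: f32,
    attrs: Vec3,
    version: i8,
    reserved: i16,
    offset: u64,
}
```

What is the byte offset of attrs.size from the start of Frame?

13

Vec3: 0..4  blocks  (4B, 4-aligned); 4..5  size  (1B, 1-aligned); 5..8  -- padding (3B); 8..16  mtime  (8B, 8-aligned); sizeof = 16, alignof = 8
0..1  inode  (1B, 1-aligned)
1..5  n_entries  (4B, 1-aligned)
5..9  crc  (4B, 1-aligned)
9..25  attrs  (16B, 1-aligned)
within Vec3: size at 4
9 + 4 = 13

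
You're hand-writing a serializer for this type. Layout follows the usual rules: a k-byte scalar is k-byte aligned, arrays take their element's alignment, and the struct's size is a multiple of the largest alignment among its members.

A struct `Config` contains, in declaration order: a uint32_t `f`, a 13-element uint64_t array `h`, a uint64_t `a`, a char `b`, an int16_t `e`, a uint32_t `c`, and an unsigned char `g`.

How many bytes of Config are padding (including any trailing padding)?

0..4  f  (4B, 4-aligned)
4..8  -- padding (4B)
8..112  h  (104B, 8-aligned)
112..120  a  (8B, 8-aligned)
120..121  b  (1B, 1-aligned)
121..122  -- padding (1B)
122..124  e  (2B, 2-aligned)
124..128  c  (4B, 4-aligned)
128..129  g  (1B, 1-aligned)
129..136  -- tail padding (7B)
sizeof = 136, alignof = 8
data bytes 124, size 136 → padding 12

12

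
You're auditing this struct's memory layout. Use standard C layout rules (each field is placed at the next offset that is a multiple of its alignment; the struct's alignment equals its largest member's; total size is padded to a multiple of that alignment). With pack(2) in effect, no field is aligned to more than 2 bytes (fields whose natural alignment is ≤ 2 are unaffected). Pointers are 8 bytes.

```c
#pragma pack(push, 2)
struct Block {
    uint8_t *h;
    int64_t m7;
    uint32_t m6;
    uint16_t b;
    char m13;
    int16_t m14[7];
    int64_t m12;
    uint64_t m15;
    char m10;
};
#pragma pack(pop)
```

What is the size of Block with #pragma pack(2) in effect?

h at 0 (size 8, align 2) → ends 8
m7 at 8 (size 8, align 2) → ends 16
m6 at 16 (size 4, align 2) → ends 20
b at 20 (size 2, align 2) → ends 22
m13 at 22 (size 1, align 1) → ends 23
pad 1 to align 2 for m14
m14 at 24 (size 14, align 2) → ends 38
m12 at 38 (size 8, align 2) → ends 46
m15 at 46 (size 8, align 2) → ends 54
m10 at 54 (size 1, align 1) → ends 55
tail pad 1 to reach multiple of 2
total 56 bytes, alignment 2

56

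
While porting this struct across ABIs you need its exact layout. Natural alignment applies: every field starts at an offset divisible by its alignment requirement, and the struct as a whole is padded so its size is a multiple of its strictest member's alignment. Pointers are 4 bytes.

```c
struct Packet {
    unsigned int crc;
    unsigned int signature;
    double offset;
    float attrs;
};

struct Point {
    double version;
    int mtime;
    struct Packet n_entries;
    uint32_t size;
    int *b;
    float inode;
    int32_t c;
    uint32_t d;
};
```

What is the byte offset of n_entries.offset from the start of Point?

24

Packet: 0..4  crc  (4B, 4-aligned); 4..8  signature  (4B, 4-aligned); 8..16  offset  (8B, 8-aligned); 16..20  attrs  (4B, 4-aligned); 20..24  -- tail padding (4B); sizeof = 24, alignof = 8
0..8  version  (8B, 8-aligned)
8..12  mtime  (4B, 4-aligned)
12..16  -- padding (4B)
16..40  n_entries  (24B, 8-aligned)
within Packet: offset at 8
16 + 8 = 24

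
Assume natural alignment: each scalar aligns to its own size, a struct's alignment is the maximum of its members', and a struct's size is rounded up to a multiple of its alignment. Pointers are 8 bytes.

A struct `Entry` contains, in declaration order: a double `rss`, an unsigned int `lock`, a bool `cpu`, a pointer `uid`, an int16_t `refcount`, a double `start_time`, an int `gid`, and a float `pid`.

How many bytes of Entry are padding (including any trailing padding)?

rss at 0 (size 8, align 8) → ends 8
lock at 8 (size 4, align 4) → ends 12
cpu at 12 (size 1, align 1) → ends 13
pad 3 to align 8 for uid
uid at 16 (size 8, align 8) → ends 24
refcount at 24 (size 2, align 2) → ends 26
pad 6 to align 8 for start_time
start_time at 32 (size 8, align 8) → ends 40
gid at 40 (size 4, align 4) → ends 44
pid at 44 (size 4, align 4) → ends 48
total 48 bytes, alignment 8
data bytes 39, size 48 → padding 9

9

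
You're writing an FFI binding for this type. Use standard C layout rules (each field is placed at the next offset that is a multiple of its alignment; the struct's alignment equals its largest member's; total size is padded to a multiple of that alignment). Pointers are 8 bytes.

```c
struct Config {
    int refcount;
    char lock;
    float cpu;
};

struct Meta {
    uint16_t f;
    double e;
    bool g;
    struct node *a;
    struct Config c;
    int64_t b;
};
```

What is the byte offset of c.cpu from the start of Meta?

Config: 0..4  refcount  (4B, 4-aligned); 4..5  lock  (1B, 1-aligned); 5..8  -- padding (3B); 8..12  cpu  (4B, 4-aligned); sizeof = 12, alignof = 4
0..2  f  (2B, 2-aligned)
2..8  -- padding (6B)
8..16  e  (8B, 8-aligned)
16..17  g  (1B, 1-aligned)
17..24  -- padding (7B)
24..32  a  (8B, 8-aligned)
32..44  c  (12B, 4-aligned)
within Config: cpu at 8
32 + 8 = 40

40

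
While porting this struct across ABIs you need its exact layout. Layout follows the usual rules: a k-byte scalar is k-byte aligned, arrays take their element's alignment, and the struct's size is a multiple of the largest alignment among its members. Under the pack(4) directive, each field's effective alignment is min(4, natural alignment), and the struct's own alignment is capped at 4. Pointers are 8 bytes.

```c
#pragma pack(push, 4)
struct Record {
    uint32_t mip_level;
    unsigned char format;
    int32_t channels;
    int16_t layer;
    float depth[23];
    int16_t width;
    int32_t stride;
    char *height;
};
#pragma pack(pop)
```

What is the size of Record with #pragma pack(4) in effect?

@0: mip_level [4B, align 4] → 4
@4: format [1B, align 1] → 5
+3 pad (align 4)
@8: channels [4B, align 4] → 12
@12: layer [2B, align 2] → 14
+2 pad (align 4)
@16: depth [92B, align 4] → 108
@108: width [2B, align 2] → 110
+2 pad (align 4)
@112: stride [4B, align 4] → 116
@116: height [8B, align 4] → 124
size 124, align 4

124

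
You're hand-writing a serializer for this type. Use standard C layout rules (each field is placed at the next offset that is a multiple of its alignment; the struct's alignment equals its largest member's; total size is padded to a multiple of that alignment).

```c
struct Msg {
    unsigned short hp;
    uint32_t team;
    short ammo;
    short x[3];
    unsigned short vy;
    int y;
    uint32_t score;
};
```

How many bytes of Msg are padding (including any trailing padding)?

4

@0: hp [2B, align 2] → 2
+2 pad (align 4)
@4: team [4B, align 4] → 8
@8: ammo [2B, align 2] → 10
@10: x [6B, align 2] → 16
@16: vy [2B, align 2] → 18
+2 pad (align 4)
@20: y [4B, align 4] → 24
@24: score [4B, align 4] → 28
size 28, align 4
data bytes 24, size 28 → padding 4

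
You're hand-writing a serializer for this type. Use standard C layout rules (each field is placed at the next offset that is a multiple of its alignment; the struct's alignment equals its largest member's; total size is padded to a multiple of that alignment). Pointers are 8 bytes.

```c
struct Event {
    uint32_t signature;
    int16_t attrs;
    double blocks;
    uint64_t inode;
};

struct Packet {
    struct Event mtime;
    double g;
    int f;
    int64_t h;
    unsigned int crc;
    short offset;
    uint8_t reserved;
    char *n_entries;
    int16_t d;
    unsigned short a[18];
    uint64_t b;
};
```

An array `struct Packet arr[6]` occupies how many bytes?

Event: signature at 0 (size 4, align 4) → ends 4; attrs at 4 (size 2, align 2) → ends 6; pad 2 to align 8 for blocks; blocks at 8 (size 8, align 8) → ends 16; inode at 16 (size 8, align 8) → ends 24; total 24 bytes, alignment 8
mtime at 0 (size 24, align 8) → ends 24
g at 24 (size 8, align 8) → ends 32
f at 32 (size 4, align 4) → ends 36
pad 4 to align 8 for h
h at 40 (size 8, align 8) → ends 48
crc at 48 (size 4, align 4) → ends 52
offset at 52 (size 2, align 2) → ends 54
reserved at 54 (size 1, align 1) → ends 55
pad 1 to align 8 for n_entries
n_entries at 56 (size 8, align 8) → ends 64
d at 64 (size 2, align 2) → ends 66
a at 66 (size 36, align 2) → ends 102
pad 2 to align 8 for b
b at 104 (size 8, align 8) → ends 112
total 112 bytes, alignment 8
array of 6: 6 × 112 = 672

672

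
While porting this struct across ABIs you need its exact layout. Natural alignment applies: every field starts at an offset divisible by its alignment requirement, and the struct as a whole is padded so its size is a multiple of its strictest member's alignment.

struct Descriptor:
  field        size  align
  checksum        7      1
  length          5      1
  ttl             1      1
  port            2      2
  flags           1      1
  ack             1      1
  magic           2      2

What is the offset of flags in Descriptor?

@0: checksum [7B, align 1] → 7
@7: length [5B, align 1] → 12
@12: ttl [1B, align 1] → 13
+1 pad (align 2)
@14: port [2B, align 2] → 16
@16: flags [1B, align 1] → 17

16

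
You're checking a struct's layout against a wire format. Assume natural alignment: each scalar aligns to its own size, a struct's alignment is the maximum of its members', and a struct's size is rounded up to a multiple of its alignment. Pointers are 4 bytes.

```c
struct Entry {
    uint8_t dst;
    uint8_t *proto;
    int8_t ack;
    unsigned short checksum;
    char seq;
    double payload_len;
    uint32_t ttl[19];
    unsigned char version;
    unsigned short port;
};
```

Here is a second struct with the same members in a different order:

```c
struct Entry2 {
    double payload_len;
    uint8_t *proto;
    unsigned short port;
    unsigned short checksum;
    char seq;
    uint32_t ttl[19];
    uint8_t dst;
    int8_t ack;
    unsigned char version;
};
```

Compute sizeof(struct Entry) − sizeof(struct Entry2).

0

0..1  dst  (1B, 1-aligned)
1..4  -- padding (3B)
4..8  proto  (4B, 4-aligned)
8..9  ack  (1B, 1-aligned)
9..10  -- padding (1B)
10..12  checksum  (2B, 2-aligned)
12..13  seq  (1B, 1-aligned)
13..16  -- padding (3B)
16..24  payload_len  (8B, 8-aligned)
24..100  ttl  (76B, 4-aligned)
100..101  version  (1B, 1-aligned)
101..102  -- padding (1B)
102..104  port  (2B, 2-aligned)
sizeof = 104, alignof = 8
— Entry2 —
0..8  payload_len  (8B, 8-aligned)
8..12  proto  (4B, 4-aligned)
12..14  port  (2B, 2-aligned)
14..16  checksum  (2B, 2-aligned)
16..17  seq  (1B, 1-aligned)
17..20  -- padding (3B)
20..96  ttl  (76B, 4-aligned)
96..97  dst  (1B, 1-aligned)
97..98  ack  (1B, 1-aligned)
98..99  version  (1B, 1-aligned)
99..104  -- tail padding (5B)
sizeof = 104, alignof = 8
104 − 104 = 0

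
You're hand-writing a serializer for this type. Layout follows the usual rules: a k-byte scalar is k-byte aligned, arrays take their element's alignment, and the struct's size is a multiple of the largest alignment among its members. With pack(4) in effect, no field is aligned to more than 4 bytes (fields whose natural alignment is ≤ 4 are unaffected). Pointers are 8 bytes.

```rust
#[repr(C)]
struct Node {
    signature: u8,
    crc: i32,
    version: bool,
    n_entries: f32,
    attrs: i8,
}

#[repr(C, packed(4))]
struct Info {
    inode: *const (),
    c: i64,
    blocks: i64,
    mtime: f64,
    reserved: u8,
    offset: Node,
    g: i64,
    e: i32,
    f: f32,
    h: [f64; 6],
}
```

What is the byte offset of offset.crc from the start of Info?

40

Node: @0: signature [1B, align 1] → 1; +3 pad (align 4); @4: crc [4B, align 4] → 8; @8: version [1B, align 1] → 9; +3 pad (align 4); @12: n_entries [4B, align 4] → 16; @16: attrs [1B, align 1] → 17; +3 tail pad (align 4); size 20, align 4
@0: inode [8B, align 4] → 8
@8: c [8B, align 4] → 16
@16: blocks [8B, align 4] → 24
@24: mtime [8B, align 4] → 32
@32: reserved [1B, align 1] → 33
+3 pad (align 4)
@36: offset [20B, align 4] → 56
within Node: crc at 4
36 + 4 = 40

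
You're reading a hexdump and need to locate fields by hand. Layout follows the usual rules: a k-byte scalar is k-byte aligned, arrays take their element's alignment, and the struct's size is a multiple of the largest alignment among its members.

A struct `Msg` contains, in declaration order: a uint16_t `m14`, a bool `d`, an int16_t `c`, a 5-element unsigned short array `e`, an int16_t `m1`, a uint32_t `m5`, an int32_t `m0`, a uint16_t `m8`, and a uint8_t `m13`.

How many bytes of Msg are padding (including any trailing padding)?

0..2  m14  (2B, 2-aligned)
2..3  d  (1B, 1-aligned)
3..4  -- padding (1B)
4..6  c  (2B, 2-aligned)
6..16  e  (10B, 2-aligned)
16..18  m1  (2B, 2-aligned)
18..20  -- padding (2B)
20..24  m5  (4B, 4-aligned)
24..28  m0  (4B, 4-aligned)
28..30  m8  (2B, 2-aligned)
30..31  m13  (1B, 1-aligned)
31..32  -- tail padding (1B)
sizeof = 32, alignof = 4
data bytes 28, size 32 → padding 4

4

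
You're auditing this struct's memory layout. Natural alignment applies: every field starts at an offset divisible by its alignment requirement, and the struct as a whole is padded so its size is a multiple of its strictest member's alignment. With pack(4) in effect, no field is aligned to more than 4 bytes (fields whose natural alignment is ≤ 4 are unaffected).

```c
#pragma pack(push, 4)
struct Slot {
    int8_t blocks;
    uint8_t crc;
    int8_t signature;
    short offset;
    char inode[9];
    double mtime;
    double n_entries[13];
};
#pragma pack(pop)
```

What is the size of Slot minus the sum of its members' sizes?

0..1  blocks  (1B, 1-aligned)
1..2  crc  (1B, 1-aligned)
2..3  signature  (1B, 1-aligned)
3..4  -- padding (1B)
4..6  offset  (2B, 2-aligned)
6..15  inode  (9B, 1-aligned)
15..16  -- padding (1B)
16..24  mtime  (8B, 4-aligned)
24..128  n_entries  (104B, 4-aligned)
sizeof = 128, alignof = 4
data bytes 126, size 128 → padding 2

2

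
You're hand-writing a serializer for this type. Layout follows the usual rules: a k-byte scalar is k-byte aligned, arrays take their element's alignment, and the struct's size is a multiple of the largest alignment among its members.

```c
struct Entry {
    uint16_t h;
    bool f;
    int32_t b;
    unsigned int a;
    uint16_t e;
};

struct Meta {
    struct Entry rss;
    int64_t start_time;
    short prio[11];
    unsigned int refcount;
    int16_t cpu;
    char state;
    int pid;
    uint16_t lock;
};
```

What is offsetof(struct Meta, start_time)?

16

Entry: @0: h [2B, align 2] → 2; @2: f [1B, align 1] → 3; +1 pad (align 4); @4: b [4B, align 4] → 8; @8: a [4B, align 4] → 12; @12: e [2B, align 2] → 14; +2 tail pad (align 4); size 16, align 4
@0: rss [16B, align 4] → 16
@16: start_time [8B, align 8] → 24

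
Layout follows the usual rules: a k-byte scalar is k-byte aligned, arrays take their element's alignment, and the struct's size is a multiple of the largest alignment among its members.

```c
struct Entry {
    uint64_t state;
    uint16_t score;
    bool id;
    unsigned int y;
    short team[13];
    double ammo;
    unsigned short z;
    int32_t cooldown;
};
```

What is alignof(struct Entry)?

member alignments: state=8, score=2, id=1, y=4, team=2, ammo=8, z=2, cooldown=4
max = 8

8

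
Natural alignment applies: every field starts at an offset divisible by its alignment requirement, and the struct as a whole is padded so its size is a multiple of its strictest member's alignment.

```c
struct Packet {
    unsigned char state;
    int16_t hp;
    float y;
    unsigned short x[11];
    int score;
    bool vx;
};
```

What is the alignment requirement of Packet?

4

member alignments: state=1, hp=2, y=4, x=2, score=4, vx=1
max = 4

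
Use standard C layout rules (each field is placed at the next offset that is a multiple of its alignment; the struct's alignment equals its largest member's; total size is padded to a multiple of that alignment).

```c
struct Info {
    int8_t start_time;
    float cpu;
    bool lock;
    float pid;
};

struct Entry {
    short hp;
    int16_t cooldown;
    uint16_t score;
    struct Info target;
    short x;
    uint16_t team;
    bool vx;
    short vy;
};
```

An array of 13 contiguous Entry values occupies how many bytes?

Info: 0..1  start_time  (1B, 1-aligned); 1..4  -- padding (3B); 4..8  cpu  (4B, 4-aligned); 8..9  lock  (1B, 1-aligned); 9..12  -- padding (3B); 12..16  pid  (4B, 4-aligned); sizeof = 16, alignof = 4
0..2  hp  (2B, 2-aligned)
2..4  cooldown  (2B, 2-aligned)
4..6  score  (2B, 2-aligned)
6..8  -- padding (2B)
8..24  target  (16B, 4-aligned)
24..26  x  (2B, 2-aligned)
26..28  team  (2B, 2-aligned)
28..29  vx  (1B, 1-aligned)
29..30  -- padding (1B)
30..32  vy  (2B, 2-aligned)
sizeof = 32, alignof = 4
array of 13: 13 × 32 = 416

416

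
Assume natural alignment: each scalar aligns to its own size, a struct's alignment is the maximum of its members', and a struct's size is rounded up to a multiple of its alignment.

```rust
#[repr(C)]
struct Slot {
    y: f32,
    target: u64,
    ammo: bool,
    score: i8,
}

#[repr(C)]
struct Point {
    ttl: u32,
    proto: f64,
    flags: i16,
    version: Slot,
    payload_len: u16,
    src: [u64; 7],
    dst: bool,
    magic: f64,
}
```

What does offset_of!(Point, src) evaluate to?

56

Slot: @0: y [4B, align 4] → 4; +4 pad (align 8); @8: target [8B, align 8] → 16; @16: ammo [1B, align 1] → 17; @17: score [1B, align 1] → 18; +6 tail pad (align 8); size 24, align 8
@0: ttl [4B, align 4] → 4
+4 pad (align 8)
@8: proto [8B, align 8] → 16
@16: flags [2B, align 2] → 18
+6 pad (align 8)
@24: version [24B, align 8] → 48
@48: payload_len [2B, align 2] → 50
+6 pad (align 8)
@56: src [56B, align 8] → 112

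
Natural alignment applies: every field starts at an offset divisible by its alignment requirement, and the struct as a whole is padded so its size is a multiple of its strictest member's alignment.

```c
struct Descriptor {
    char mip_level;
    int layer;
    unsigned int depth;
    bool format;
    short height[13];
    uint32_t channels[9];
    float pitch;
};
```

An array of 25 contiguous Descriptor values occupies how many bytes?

2000

mip_level at 0 (size 1, align 1) → ends 1
pad 3 to align 4 for layer
layer at 4 (size 4, align 4) → ends 8
depth at 8 (size 4, align 4) → ends 12
format at 12 (size 1, align 1) → ends 13
pad 1 to align 2 for height
height at 14 (size 26, align 2) → ends 40
channels at 40 (size 36, align 4) → ends 76
pitch at 76 (size 4, align 4) → ends 80
total 80 bytes, alignment 4
array of 25: 25 × 80 = 2000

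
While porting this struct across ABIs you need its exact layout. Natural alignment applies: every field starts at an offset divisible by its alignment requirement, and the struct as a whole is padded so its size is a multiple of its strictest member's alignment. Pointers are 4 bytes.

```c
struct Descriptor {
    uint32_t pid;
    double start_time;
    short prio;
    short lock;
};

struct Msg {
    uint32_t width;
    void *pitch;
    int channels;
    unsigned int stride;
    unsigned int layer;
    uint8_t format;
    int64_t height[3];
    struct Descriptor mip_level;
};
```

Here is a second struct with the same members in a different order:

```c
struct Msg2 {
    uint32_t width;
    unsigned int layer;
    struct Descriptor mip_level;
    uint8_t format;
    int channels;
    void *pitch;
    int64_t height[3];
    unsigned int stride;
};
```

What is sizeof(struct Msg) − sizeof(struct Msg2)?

-8

Descriptor: @0: pid [4B, align 4] → 4; +4 pad (align 8); @8: start_time [8B, align 8] → 16; @16: prio [2B, align 2] → 18; @18: lock [2B, align 2] → 20; +4 tail pad (align 8); size 24, align 8
@0: width [4B, align 4] → 4
@4: pitch [4B, align 4] → 8
@8: channels [4B, align 4] → 12
@12: stride [4B, align 4] → 16
@16: layer [4B, align 4] → 20
@20: format [1B, align 1] → 21
+3 pad (align 8)
@24: height [24B, align 8] → 48
@48: mip_level [24B, align 8] → 72
size 72, align 8
— Msg2 —
@0: width [4B, align 4] → 4
@4: layer [4B, align 4] → 8
@8: mip_level [24B, align 8] → 32
@32: format [1B, align 1] → 33
+3 pad (align 4)
@36: channels [4B, align 4] → 40
@40: pitch [4B, align 4] → 44
+4 pad (align 8)
@48: height [24B, align 8] → 72
@72: stride [4B, align 4] → 76
+4 tail pad (align 8)
size 80, align 8
72 − 80 = -8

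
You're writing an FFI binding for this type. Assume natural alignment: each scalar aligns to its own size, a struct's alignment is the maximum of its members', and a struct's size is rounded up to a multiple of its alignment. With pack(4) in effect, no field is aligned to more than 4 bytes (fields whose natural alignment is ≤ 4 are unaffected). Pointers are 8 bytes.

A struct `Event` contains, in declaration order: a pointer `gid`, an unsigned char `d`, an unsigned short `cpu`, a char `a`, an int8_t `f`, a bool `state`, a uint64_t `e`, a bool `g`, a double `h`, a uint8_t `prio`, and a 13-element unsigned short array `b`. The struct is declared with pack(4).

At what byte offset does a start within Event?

gid at 0 (size 8, align 4) → ends 8
d at 8 (size 1, align 1) → ends 9
pad 1 to align 2 for cpu
cpu at 10 (size 2, align 2) → ends 12
a at 12 (size 1, align 1) → ends 13

12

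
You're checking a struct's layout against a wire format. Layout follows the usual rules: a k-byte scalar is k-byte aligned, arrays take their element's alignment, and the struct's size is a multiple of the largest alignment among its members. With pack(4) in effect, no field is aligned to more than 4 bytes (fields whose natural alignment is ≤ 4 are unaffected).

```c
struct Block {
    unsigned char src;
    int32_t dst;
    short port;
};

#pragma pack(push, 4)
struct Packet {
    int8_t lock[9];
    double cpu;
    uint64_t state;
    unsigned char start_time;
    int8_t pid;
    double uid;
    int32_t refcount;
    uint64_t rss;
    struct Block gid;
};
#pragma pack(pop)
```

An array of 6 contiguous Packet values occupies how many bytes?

Block: @0: src [1B, align 1] → 1; +3 pad (align 4); @4: dst [4B, align 4] → 8; @8: port [2B, align 2] → 10; +2 tail pad (align 4); size 12, align 4
@0: lock [9B, align 1] → 9
+3 pad (align 4)
@12: cpu [8B, align 4] → 20
@20: state [8B, align 4] → 28
@28: start_time [1B, align 1] → 29
@29: pid [1B, align 1] → 30
+2 pad (align 4)
@32: uid [8B, align 4] → 40
@40: refcount [4B, align 4] → 44
@44: rss [8B, align 4] → 52
@52: gid [12B, align 4] → 64
size 64, align 4
array of 6: 6 × 64 = 384

384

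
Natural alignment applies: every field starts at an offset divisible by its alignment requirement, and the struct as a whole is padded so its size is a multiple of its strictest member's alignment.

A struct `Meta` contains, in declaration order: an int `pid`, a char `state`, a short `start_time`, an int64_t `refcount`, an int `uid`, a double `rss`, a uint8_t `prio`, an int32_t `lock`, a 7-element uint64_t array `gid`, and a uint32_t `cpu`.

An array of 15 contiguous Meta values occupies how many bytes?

1560

pid at 0 (size 4, align 4) → ends 4
state at 4 (size 1, align 1) → ends 5
pad 1 to align 2 for start_time
start_time at 6 (size 2, align 2) → ends 8
refcount at 8 (size 8, align 8) → ends 16
uid at 16 (size 4, align 4) → ends 20
pad 4 to align 8 for rss
rss at 24 (size 8, align 8) → ends 32
prio at 32 (size 1, align 1) → ends 33
pad 3 to align 4 for lock
lock at 36 (size 4, align 4) → ends 40
gid at 40 (size 56, align 8) → ends 96
cpu at 96 (size 4, align 4) → ends 100
tail pad 4 to reach multiple of 8
total 104 bytes, alignment 8
array of 15: 15 × 104 = 1560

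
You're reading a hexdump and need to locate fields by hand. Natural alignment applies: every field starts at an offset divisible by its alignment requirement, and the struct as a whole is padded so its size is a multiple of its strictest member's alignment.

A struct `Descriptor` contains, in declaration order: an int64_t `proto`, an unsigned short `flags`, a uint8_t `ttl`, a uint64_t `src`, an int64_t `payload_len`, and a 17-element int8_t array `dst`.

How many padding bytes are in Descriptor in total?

proto at 0 (size 8, align 8) → ends 8
flags at 8 (size 2, align 2) → ends 10
ttl at 10 (size 1, align 1) → ends 11
pad 5 to align 8 for src
src at 16 (size 8, align 8) → ends 24
payload_len at 24 (size 8, align 8) → ends 32
dst at 32 (size 17, align 1) → ends 49
tail pad 7 to reach multiple of 8
total 56 bytes, alignment 8
data bytes 44, size 56 → padding 12

12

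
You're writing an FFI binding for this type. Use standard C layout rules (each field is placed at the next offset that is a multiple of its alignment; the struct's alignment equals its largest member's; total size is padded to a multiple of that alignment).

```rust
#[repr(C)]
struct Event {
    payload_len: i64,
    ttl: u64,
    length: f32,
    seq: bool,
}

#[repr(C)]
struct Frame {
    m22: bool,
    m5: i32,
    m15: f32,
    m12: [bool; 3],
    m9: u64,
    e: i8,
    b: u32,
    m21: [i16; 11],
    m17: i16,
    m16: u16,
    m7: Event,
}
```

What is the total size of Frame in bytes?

88

Event: payload_len at 0 (size 8, align 8) → ends 8; ttl at 8 (size 8, align 8) → ends 16; length at 16 (size 4, align 4) → ends 20; seq at 20 (size 1, align 1) → ends 21; tail pad 3 to reach multiple of 8; total 24 bytes, alignment 8
m22 at 0 (size 1, align 1) → ends 1
pad 3 to align 4 for m5
m5 at 4 (size 4, align 4) → ends 8
m15 at 8 (size 4, align 4) → ends 12
m12 at 12 (size 3, align 1) → ends 15
pad 1 to align 8 for m9
m9 at 16 (size 8, align 8) → ends 24
e at 24 (size 1, align 1) → ends 25
pad 3 to align 4 for b
b at 28 (size 4, align 4) → ends 32
m21 at 32 (size 22, align 2) → ends 54
m17 at 54 (size 2, align 2) → ends 56
m16 at 56 (size 2, align 2) → ends 58
pad 6 to align 8 for m7
m7 at 64 (size 24, align 8) → ends 88
total 88 bytes, alignment 8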